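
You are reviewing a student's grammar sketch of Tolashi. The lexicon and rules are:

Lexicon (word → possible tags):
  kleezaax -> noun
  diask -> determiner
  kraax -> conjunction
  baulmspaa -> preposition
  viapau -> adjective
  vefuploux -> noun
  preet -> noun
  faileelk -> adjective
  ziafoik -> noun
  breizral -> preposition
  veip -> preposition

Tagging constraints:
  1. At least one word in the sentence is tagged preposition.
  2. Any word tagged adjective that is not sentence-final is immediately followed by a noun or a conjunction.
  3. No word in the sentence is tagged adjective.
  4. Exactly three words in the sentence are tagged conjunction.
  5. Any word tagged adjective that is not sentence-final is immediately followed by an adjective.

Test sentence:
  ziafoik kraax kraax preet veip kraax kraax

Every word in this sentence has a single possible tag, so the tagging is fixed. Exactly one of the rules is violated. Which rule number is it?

4

Fixed tagging: noun conjunction conjunction noun preposition conjunction conjunction.
Applying the rules: R1 holds, R2 holds, R3 holds, R4 violated, R5 holds.
Only rule 4 fails.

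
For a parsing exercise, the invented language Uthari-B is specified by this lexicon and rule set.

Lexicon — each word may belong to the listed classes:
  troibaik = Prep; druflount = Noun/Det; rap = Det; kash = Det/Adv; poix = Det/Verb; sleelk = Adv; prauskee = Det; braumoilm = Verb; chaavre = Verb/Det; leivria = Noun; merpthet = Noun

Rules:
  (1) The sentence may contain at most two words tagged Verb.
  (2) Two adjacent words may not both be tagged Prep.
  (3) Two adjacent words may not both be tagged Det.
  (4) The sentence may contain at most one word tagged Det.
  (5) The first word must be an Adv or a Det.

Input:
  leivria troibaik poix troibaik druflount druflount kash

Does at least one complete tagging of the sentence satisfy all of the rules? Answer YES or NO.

Candidates per position — 1:leivria {Noun}; 2:troibaik {Prep}; 3:poix {Det,Verb}; 4:troibaik {Prep}; 5:druflount {Noun,Det}; 6:druflount {Noun,Det}; 7:kash {Det,Adv}.
Rule 5 cannot be satisfied by any choice of tags from the lexicon.
So there is no consistent tagging.

NO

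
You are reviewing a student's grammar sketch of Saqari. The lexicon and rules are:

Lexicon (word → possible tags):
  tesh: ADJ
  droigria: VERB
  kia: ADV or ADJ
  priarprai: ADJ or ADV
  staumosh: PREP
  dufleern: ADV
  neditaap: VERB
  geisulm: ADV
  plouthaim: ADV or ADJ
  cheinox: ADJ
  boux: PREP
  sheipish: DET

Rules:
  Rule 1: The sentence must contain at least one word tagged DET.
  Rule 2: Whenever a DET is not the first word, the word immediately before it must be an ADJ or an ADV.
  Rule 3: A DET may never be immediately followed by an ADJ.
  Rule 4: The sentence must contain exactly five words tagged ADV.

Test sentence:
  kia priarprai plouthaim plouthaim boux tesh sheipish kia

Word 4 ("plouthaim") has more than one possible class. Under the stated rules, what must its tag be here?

Candidates per position — 1:kia {ADV,ADJ}; 2:priarprai {ADJ,ADV}; 3:plouthaim {ADV,ADJ}; 4:plouthaim {ADV,ADJ}; 5:boux {PREP}; 6:tesh {ADJ}; 7:sheipish {DET}; 8:kia {ADV,ADJ}.
Position 1: tagging it ADJ would leave rule 4 unsatisfiable, so it must be ADV.
Position 2: tagging it ADJ would leave rule 4 unsatisfiable, so it must be ADV.
Position 3: tagging it ADJ would leave rule 4 unsatisfiable, so it must be ADV.
Position 4: tagging it ADJ would leave rule 4 unsatisfiable, so it must be ADV.
Position 8: tagging it ADJ would leave rule 3 unsatisfiable, so it must be ADV.
So the tagging must be: ADV ADV ADV ADV PREP ADJ DET ADV.
Check: rule 1 holds; rule 2 holds; rule 3 holds; rule 4 holds.

ADV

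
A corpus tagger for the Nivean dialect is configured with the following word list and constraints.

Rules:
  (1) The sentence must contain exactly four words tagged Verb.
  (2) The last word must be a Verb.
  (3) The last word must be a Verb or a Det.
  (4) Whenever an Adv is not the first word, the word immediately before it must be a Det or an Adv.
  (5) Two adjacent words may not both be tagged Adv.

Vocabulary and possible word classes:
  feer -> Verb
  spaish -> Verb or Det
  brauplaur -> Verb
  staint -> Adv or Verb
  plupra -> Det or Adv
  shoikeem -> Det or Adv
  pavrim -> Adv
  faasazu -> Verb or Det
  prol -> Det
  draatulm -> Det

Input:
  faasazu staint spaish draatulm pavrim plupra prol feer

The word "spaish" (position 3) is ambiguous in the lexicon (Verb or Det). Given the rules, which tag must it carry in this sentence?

Candidates per position — 1:faasazu {Verb,Det}; 2:staint {Adv,Verb}; 3:spaish {Verb,Det}; 4:draatulm {Det}; 5:pavrim {Adv}; 6:plupra {Det,Adv}; 7:prol {Det}; 8:feer {Verb}.
If word 1 were Det, no tagging could satisfy rule 1; so word 1 is Verb.
If word 2 were Adv, no tagging could satisfy rule 1; so word 2 is Verb.
If word 3 were Det, no tagging could satisfy rule 1; so word 3 is Verb.
If word 6 were Adv, no tagging could satisfy rule 5; so word 6 is Det.
So the tagging must be: Verb Verb Verb Det Adv Det Det Verb.
Check: rule 1 ok; rule 2 ok; rule 3 ok; rule 4 ok; rule 5 ok.

Verb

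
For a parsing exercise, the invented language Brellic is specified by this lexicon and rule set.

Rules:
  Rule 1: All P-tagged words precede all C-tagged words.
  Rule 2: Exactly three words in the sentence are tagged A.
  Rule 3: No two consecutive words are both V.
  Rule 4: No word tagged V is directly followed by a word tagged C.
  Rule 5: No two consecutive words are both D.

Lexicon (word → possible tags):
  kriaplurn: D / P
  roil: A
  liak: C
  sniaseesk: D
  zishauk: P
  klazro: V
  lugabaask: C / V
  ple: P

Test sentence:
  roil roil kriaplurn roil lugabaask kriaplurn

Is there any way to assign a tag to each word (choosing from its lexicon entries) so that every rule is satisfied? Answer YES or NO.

Candidates per position — 1:roil {A}; 2:roil {A}; 3:kriaplurn {D,P}; 4:roil {A}; 5:lugabaask {C,V}; 6:kriaplurn {D,P}.
One satisfying assignment: A A P A V D.
Rule-by-rule: rule 1 ok; rule 2 ok; rule 3 ok; rule 4 ok; rule 5 ok.

YES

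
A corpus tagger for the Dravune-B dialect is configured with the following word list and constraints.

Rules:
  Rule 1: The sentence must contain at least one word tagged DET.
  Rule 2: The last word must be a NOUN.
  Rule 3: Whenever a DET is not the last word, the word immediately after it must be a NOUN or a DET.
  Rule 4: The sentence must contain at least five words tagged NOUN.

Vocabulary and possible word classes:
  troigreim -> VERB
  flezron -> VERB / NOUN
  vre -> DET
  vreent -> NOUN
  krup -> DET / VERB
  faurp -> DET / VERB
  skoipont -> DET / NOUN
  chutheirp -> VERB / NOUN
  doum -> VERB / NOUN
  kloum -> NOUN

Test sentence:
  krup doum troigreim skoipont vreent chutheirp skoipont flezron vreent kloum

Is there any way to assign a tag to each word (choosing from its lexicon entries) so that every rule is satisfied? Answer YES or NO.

Candidates per position — 1:krup {DET,VERB}; 2:doum {VERB,NOUN}; 3:troigreim {VERB}; 4:skoipont {DET,NOUN}; 5:vreent {NOUN}; 6:chutheirp {VERB,NOUN}; 7:skoipont {DET,NOUN}; 8:flezron {VERB,NOUN}; 9:vreent {NOUN}; 10:kloum {NOUN}.
One satisfying assignment: VERB NOUN VERB DET NOUN NOUN NOUN VERB NOUN NOUN.
Checking: rule 1 holds; rule 2 holds; rule 3 holds; rule 4 holds.

YES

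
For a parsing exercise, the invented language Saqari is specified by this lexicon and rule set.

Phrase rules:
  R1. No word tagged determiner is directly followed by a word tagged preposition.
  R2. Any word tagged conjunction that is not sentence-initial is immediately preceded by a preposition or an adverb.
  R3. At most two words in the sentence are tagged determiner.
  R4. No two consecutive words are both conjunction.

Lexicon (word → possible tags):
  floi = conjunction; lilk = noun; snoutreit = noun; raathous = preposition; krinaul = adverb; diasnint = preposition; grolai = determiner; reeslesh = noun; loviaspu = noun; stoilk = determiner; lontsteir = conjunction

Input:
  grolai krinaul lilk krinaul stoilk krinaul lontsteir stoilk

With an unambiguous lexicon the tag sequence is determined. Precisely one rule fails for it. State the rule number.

Fixed tagging: determiner adverb noun adverb determiner adverb conjunction determiner.
Applying the rules: R1 ok, R2 ok, R3 fails, R4 ok.
Only rule 3 fails.

3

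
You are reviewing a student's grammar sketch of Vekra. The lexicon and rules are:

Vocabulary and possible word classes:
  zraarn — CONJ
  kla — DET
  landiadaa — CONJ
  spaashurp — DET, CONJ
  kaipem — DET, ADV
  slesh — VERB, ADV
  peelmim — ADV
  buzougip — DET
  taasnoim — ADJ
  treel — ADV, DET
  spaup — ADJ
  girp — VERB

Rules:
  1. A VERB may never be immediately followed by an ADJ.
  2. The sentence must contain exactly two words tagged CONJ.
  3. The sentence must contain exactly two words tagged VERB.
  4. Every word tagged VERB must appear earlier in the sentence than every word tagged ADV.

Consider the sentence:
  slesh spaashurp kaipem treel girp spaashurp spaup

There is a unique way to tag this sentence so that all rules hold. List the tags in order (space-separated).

Candidates per position — 1:slesh {VERB,ADV}; 2:spaashurp {DET,CONJ}; 3:kaipem {DET,ADV}; 4:treel {ADV,DET}; 5:girp {VERB}; 6:spaashurp {DET,CONJ}; 7:spaup {ADJ}.
If word 1 were ADV, no tagging could satisfy rule 3; so word 1 is VERB.
If word 2 were DET, no tagging could satisfy rule 2; so word 2 is CONJ.
If word 3 were ADV, no tagging could satisfy rule 4; so word 3 is DET.
If word 4 were ADV, no tagging could satisfy rule 4; so word 4 is DET.
If word 6 were DET, no tagging could satisfy rule 2; so word 6 is CONJ.
The unique satisfying tagging is: VERB CONJ DET DET VERB CONJ ADJ.
Check: rule 1 ✓; rule 2 ✓; rule 3 ✓; rule 4 ✓.

VERB CONJ DET DET VERB CONJ ADJ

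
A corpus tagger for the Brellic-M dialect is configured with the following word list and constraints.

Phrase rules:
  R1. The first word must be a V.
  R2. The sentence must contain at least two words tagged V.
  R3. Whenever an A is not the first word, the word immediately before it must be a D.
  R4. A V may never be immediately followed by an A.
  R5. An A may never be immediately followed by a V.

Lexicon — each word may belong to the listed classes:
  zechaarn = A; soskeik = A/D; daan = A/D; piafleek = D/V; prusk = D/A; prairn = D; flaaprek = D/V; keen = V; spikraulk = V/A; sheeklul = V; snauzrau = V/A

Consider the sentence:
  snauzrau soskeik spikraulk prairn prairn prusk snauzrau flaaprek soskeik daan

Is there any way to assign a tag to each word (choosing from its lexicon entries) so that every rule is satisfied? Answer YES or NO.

YES

Candidates per position — 1:snauzrau {V,A}; 2:soskeik {A,D}; 3:spikraulk {V,A}; 4:prairn {D}; 5:prairn {D}; 6:prusk {D,A}; 7:snauzrau {V,A}; 8:flaaprek {D,V}; 9:soskeik {A,D}; 10:daan {A,D}.
One satisfying assignment: V D V D D D V V D D.
Rule-by-rule: rule 1 satisfied; rule 2 satisfied; rule 3 satisfied; rule 4 satisfied; rule 5 satisfied.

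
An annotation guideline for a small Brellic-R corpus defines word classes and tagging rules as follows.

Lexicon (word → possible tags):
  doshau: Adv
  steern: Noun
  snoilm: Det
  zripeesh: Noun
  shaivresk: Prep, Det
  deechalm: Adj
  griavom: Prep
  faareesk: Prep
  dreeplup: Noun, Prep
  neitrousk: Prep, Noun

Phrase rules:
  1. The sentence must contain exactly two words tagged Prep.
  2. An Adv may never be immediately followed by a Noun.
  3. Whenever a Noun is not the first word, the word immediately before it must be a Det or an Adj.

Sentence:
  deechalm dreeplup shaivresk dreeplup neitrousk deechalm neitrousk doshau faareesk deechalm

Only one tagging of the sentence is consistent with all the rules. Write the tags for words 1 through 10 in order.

Candidates per position — 1:deechalm {Adj}; 2:dreeplup {Noun,Prep}; 3:shaivresk {Prep,Det}; 4:dreeplup {Noun,Prep}; 5:neitrousk {Prep,Noun}; 6:deechalm {Adj}; 7:neitrousk {Prep,Noun}; 8:doshau {Adv}; 9:faareesk {Prep}; 10:deechalm {Adj}.
If word 5 were Noun, no tagging could satisfy rule 3; so word 5 is Prep.
If word 7 were Prep, no tagging could satisfy rule 1; so word 7 is Noun.
If word 2 were Prep, no tagging could satisfy rule 1; so word 2 is Noun.
If word 3 were Prep, no tagging could satisfy rule 1; so word 3 is Det.
If word 4 were Prep, no tagging could satisfy rule 1; so word 4 is Noun.
So the tagging must be: Adj Noun Det Noun Prep Adj Noun Adv Prep Adj.
Rule-by-rule: rule 1 ok; rule 2 ok; rule 3 ok.

Adj Noun Det Noun Prep Adj Noun Adv Prep Adj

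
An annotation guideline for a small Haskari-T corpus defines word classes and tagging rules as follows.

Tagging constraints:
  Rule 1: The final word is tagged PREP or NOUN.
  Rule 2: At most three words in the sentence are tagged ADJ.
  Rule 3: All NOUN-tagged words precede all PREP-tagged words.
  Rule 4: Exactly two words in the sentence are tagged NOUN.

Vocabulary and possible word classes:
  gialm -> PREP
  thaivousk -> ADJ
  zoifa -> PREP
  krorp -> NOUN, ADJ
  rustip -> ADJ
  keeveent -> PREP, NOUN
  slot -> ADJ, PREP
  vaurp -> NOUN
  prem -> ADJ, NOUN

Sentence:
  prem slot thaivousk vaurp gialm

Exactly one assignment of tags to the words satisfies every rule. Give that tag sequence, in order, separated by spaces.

Candidates per position — 1:prem {ADJ,NOUN}; 2:slot {ADJ,PREP}; 3:thaivousk {ADJ}; 4:vaurp {NOUN}; 5:gialm {PREP}.
If word 1 were ADJ, no tagging could satisfy rule 4; so word 1 is NOUN.
If word 2 were PREP, no tagging could satisfy rule 3; so word 2 is ADJ.
The unique satisfying tagging is: NOUN ADJ ADJ NOUN PREP.
Rule-by-rule: rule 1 satisfied; rule 2 satisfied; rule 3 satisfied; rule 4 satisfied.

NOUN ADJ ADJ NOUN PREP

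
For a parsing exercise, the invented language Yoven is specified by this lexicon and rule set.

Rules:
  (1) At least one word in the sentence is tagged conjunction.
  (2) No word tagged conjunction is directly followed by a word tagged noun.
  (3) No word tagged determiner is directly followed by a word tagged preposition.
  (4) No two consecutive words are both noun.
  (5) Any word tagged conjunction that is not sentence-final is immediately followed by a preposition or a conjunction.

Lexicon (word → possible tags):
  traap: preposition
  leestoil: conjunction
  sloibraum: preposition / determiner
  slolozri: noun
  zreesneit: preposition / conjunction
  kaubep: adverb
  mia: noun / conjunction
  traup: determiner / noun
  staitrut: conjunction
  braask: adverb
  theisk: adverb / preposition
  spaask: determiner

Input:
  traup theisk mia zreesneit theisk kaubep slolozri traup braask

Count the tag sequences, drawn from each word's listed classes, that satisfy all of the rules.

12

Candidates per position — 1:traup {determiner,noun}; 2:theisk {adverb,preposition}; 3:mia {noun,conjunction}; 4:zreesneit {preposition,conjunction}; 5:theisk {adverb,preposition}; 6:kaubep {adverb}; 7:slolozri {noun}; 8:traup {determiner,noun}; 9:braask {adverb}.
There are 64 candidate sequences in total.
Checking each against the rules leaves 12 sequences.
Count = 12.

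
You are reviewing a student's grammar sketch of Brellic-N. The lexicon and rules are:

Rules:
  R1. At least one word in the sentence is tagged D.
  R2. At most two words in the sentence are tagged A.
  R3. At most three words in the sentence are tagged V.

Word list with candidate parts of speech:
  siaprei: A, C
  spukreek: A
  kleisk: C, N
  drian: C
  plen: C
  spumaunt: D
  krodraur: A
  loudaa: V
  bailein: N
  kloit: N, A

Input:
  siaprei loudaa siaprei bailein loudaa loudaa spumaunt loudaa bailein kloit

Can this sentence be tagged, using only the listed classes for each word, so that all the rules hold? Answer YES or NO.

Candidates per position — 1:siaprei {A,C}; 2:loudaa {V}; 3:siaprei {A,C}; 4:bailein {N}; 5:loudaa {V}; 6:loudaa {V}; 7:spumaunt {D}; 8:loudaa {V}; 9:bailein {N}; 10:kloit {N,A}.
Rule 3 cannot be satisfied by any choice of tags from the lexicon.
So there is no consistent tagging.

NO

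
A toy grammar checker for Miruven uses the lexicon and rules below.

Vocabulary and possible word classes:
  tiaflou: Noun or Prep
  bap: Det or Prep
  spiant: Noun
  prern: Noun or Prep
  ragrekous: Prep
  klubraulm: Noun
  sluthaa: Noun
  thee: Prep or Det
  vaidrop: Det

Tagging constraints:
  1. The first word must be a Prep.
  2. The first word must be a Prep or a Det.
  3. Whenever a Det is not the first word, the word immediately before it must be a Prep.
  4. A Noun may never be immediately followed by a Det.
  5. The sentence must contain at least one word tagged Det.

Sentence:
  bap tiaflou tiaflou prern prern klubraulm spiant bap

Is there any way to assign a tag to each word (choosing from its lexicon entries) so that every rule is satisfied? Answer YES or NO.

Candidates per position — 1:bap {Det,Prep}; 2:tiaflou {Noun,Prep}; 3:tiaflou {Noun,Prep}; 4:prern {Noun,Prep}; 5:prern {Noun,Prep}; 6:klubraulm {Noun}; 7:spiant {Noun}; 8:bap {Det,Prep}.
Every candidate sequence violates at least one rule; no consistent tagging exists.

NO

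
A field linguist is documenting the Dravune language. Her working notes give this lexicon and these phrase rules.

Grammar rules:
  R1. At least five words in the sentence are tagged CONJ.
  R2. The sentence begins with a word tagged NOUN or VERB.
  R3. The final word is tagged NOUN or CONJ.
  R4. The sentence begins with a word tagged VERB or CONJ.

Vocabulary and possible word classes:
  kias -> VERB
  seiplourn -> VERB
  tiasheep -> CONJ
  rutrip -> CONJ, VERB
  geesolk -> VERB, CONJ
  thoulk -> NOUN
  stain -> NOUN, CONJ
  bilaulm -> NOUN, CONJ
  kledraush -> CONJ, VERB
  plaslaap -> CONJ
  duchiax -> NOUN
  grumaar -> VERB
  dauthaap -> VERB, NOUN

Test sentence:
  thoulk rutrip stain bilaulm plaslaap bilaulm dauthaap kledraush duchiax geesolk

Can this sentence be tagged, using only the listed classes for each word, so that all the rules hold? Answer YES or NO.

Candidates per position — 1:thoulk {NOUN}; 2:rutrip {CONJ,VERB}; 3:stain {NOUN,CONJ}; 4:bilaulm {NOUN,CONJ}; 5:plaslaap {CONJ}; 6:bilaulm {NOUN,CONJ}; 7:dauthaap {VERB,NOUN}; 8:kledraush {CONJ,VERB}; 9:duchiax {NOUN}; 10:geesolk {VERB,CONJ}.
Rule 4 cannot be satisfied by any choice of tags from the lexicon.
So there is no consistent tagging.

NO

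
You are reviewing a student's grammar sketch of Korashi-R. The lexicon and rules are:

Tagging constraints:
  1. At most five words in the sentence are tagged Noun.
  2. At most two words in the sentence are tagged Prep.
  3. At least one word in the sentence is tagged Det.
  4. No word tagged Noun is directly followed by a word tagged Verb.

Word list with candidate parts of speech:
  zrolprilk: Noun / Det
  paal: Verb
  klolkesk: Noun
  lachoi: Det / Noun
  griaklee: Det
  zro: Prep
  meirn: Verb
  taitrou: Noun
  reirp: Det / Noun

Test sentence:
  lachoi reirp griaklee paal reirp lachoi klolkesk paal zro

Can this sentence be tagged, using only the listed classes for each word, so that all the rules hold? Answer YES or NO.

NO

Candidates per position — 1:lachoi {Det,Noun}; 2:reirp {Det,Noun}; 3:griaklee {Det}; 4:paal {Verb}; 5:reirp {Det,Noun}; 6:lachoi {Det,Noun}; 7:klolkesk {Noun}; 8:paal {Verb}; 9:zro {Prep}.
Rule 4 cannot be satisfied by any choice of tags from the lexicon.
So there is no consistent tagging.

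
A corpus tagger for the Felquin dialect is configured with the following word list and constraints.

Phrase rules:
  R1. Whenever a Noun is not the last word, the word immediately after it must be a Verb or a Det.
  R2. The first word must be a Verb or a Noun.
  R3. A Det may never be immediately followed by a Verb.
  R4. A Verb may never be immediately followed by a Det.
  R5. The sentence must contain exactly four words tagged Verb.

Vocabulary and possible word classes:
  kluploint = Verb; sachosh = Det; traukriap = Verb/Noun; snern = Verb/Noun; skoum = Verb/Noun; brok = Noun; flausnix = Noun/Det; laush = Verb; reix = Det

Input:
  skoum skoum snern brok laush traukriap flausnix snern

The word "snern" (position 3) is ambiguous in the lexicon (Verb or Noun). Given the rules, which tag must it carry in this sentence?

Verb

Candidates per position — 1:skoum {Verb,Noun}; 2:skoum {Verb,Noun}; 3:snern {Verb,Noun}; 4:brok {Noun}; 5:laush {Verb}; 6:traukriap {Verb,Noun}; 7:flausnix {Noun,Det}; 8:snern {Verb,Noun}.
Position 3: tagging it Noun would leave rule 1 unsatisfiable, so it must be Verb.
The remaining ambiguous positions (1, 2, 6, 7, 8) are resolved jointly — only one combination satisfies every rule.
The only consistent sequence is: Verb Verb Verb Noun Verb Noun Det Noun.
Check: rule 1 ✓; rule 2 ✓; rule 3 ✓; rule 4 ✓; rule 5 ✓.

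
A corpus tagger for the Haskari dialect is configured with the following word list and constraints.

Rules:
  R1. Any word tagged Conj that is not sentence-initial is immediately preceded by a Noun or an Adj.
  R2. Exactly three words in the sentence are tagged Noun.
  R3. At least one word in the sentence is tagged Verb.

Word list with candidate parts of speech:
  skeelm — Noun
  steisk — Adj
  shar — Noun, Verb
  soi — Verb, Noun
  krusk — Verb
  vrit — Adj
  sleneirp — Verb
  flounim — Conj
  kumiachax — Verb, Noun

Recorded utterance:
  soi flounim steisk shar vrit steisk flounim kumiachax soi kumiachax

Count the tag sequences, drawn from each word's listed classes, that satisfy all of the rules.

Candidates per position — 1:soi {Verb,Noun}; 2:flounim {Conj}; 3:steisk {Adj}; 4:shar {Noun,Verb}; 5:vrit {Adj}; 6:steisk {Adj}; 7:flounim {Conj}; 8:kumiachax {Verb,Noun}; 9:soi {Verb,Noun}; 10:kumiachax {Verb,Noun}.
There are 32 candidate sequences in total.
Checking each against the rules leaves 6 sequences.
Count = 6.

6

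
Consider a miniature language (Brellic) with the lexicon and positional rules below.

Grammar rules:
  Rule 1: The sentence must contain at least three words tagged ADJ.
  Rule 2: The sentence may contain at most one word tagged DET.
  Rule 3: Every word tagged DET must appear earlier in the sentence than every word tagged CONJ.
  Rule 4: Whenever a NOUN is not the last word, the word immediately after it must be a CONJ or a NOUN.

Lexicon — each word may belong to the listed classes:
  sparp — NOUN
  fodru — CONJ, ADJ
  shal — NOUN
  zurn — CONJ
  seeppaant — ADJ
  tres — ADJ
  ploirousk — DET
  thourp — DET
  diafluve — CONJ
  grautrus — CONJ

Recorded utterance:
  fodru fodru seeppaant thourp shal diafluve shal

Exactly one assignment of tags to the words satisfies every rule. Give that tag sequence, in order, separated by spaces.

ADJ ADJ ADJ DET NOUN CONJ NOUN

Candidates per position — 1:fodru {CONJ,ADJ}; 2:fodru {CONJ,ADJ}; 3:seeppaant {ADJ}; 4:thourp {DET}; 5:shal {NOUN}; 6:diafluve {CONJ}; 7:shal {NOUN}.
If word 1 were CONJ, no tagging could satisfy rule 1; so word 1 is ADJ.
If word 2 were CONJ, no tagging could satisfy rule 1; so word 2 is ADJ.
So the tagging must be: ADJ ADJ ADJ DET NOUN CONJ NOUN.
Checking: rule 1 satisfied; rule 2 satisfied; rule 3 satisfied; rule 4 satisfied.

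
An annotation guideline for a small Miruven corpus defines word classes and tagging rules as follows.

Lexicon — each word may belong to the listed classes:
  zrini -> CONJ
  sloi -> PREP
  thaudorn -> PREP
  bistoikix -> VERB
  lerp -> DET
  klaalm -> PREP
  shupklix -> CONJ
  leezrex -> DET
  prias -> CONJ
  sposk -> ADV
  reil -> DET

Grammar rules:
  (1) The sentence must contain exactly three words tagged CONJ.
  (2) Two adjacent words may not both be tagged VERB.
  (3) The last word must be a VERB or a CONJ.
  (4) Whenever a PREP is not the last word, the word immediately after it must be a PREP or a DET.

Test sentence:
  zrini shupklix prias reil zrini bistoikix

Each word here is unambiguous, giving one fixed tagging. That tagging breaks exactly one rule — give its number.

1

Fixed tagging: CONJ CONJ CONJ DET CONJ VERB.
Applying the rules: R1 violated, R2 holds, R3 holds, R4 holds.
Only rule 1 fails.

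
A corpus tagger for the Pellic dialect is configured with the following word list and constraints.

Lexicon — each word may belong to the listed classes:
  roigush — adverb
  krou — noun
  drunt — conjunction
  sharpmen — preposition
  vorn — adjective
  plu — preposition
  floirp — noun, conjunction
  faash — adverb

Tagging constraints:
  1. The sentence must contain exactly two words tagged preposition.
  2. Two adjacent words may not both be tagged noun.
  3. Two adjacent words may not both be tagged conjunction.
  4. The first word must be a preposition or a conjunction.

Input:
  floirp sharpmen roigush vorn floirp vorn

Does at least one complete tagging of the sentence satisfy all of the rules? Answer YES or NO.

NO

Candidates per position — 1:floirp {noun,conjunction}; 2:sharpmen {preposition}; 3:roigush {adverb}; 4:vorn {adjective}; 5:floirp {noun,conjunction}; 6:vorn {adjective}.
Rule 1 cannot be satisfied by any choice of tags from the lexicon.
So there is no consistent tagging.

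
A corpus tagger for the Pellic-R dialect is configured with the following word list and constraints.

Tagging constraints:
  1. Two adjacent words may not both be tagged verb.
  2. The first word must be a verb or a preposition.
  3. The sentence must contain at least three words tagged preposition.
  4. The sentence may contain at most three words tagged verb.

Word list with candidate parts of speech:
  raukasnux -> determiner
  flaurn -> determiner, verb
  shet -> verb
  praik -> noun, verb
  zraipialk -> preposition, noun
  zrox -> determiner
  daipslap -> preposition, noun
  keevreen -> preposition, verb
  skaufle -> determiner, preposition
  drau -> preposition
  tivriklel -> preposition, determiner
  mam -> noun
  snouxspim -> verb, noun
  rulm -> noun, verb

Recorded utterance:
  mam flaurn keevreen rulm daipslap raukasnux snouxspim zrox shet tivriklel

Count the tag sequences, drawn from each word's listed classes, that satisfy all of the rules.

0

Candidates per position — 1:mam {noun}; 2:flaurn {determiner,verb}; 3:keevreen {preposition,verb}; 4:rulm {noun,verb}; 5:daipslap {preposition,noun}; 6:raukasnux {determiner}; 7:snouxspim {verb,noun}; 8:zrox {determiner}; 9:shet {verb}; 10:tivriklel {preposition,determiner}.
There are 64 candidate sequences in total.
Rule 2 cannot be satisfied by any choice of tags from the lexicon.
So there is no consistent tagging.
Count = 0.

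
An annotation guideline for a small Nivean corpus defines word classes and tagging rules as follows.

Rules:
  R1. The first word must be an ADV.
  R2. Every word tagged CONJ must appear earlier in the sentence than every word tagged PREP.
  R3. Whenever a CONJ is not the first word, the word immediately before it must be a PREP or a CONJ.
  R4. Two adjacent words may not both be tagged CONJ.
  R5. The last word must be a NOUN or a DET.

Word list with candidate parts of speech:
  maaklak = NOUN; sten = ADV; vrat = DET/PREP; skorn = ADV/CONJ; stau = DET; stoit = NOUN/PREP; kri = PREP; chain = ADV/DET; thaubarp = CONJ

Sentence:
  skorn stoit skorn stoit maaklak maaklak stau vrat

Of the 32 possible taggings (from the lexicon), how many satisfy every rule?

Candidates per position — 1:skorn {ADV,CONJ}; 2:stoit {NOUN,PREP}; 3:skorn {ADV,CONJ}; 4:stoit {NOUN,PREP}; 5:maaklak {NOUN}; 6:maaklak {NOUN}; 7:stau {DET}; 8:vrat {DET,PREP}.
There are 32 candidate sequences in total.
The sequences that satisfy every rule: ADV NOUN ADV NOUN NOUN NOUN DET DET; ADV NOUN ADV PREP NOUN NOUN DET DET; ADV PREP ADV NOUN NOUN NOUN DET DET; ADV PREP ADV PREP NOUN NOUN DET DET.
Count = 4.

4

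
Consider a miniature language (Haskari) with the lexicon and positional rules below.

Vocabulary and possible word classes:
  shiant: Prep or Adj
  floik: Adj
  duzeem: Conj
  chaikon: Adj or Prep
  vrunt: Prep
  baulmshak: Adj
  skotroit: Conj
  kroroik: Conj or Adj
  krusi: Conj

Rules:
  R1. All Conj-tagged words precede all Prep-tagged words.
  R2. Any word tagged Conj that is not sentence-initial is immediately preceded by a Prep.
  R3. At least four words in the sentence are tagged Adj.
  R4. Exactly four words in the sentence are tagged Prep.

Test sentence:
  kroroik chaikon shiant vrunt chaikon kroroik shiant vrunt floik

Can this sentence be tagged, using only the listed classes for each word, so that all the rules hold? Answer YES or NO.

Candidates per position — 1:kroroik {Conj,Adj}; 2:chaikon {Adj,Prep}; 3:shiant {Prep,Adj}; 4:vrunt {Prep}; 5:chaikon {Adj,Prep}; 6:kroroik {Conj,Adj}; 7:shiant {Prep,Adj}; 8:vrunt {Prep}; 9:floik {Adj}.
One satisfying assignment: Adj Prep Adj Prep Adj Adj Prep Prep Adj.
Checking: rule 1 ok; rule 2 ok; rule 3 ok; rule 4 ok.

YES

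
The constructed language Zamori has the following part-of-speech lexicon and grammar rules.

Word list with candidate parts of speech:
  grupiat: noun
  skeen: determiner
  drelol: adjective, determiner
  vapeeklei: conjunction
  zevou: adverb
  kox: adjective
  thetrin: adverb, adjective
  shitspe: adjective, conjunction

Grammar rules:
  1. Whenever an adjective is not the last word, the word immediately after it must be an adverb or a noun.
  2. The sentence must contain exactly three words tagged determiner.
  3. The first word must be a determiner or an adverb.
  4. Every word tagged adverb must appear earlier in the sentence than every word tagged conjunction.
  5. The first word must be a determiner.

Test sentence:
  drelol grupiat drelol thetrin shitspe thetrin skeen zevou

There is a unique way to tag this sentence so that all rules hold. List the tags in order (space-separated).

determiner noun determiner adverb adjective adverb determiner adverb

Candidates per position — 1:drelol {adjective,determiner}; 2:grupiat {noun}; 3:drelol {adjective,determiner}; 4:thetrin {adverb,adjective}; 5:shitspe {adjective,conjunction}; 6:thetrin {adverb,adjective}; 7:skeen {determiner}; 8:zevou {adverb}.
Word 1 cannot be adjective — rule 2 would then fail for every completion. It is determiner.
Word 3 cannot be adjective — rule 2 would then fail for every completion. It is determiner.
Word 4 cannot be adjective — rule 1 would then fail for every completion. It is adverb.
Word 5 cannot be conjunction — rule 4 would then fail for every completion. It is adjective.
Word 6 cannot be adjective — rule 1 would then fail for every completion. It is adverb.
That leaves exactly one tagging: determiner noun determiner adverb adjective adverb determiner adverb.
Verifying each rule — rule 1 holds; rule 2 holds; rule 3 holds; rule 4 holds; rule 5 holds.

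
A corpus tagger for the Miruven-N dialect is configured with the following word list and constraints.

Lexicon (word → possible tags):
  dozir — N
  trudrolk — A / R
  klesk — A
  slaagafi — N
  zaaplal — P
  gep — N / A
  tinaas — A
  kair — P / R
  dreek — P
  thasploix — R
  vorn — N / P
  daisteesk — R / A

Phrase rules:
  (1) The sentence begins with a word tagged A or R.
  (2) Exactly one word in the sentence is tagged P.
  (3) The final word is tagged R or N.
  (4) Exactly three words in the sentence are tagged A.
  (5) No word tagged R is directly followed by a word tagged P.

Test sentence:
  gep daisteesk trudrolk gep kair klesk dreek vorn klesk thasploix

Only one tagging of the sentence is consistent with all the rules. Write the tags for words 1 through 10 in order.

A R R N R A P N A R

Candidates per position — 1:gep {N,A}; 2:daisteesk {R,A}; 3:trudrolk {A,R}; 4:gep {N,A}; 5:kair {P,R}; 6:klesk {A}; 7:dreek {P}; 8:vorn {N,P}; 9:klesk {A}; 10:thasploix {R}.
Position 1: tagging it N would leave rule 1 unsatisfiable, so it must be A.
Position 2: tagging it A would leave rule 4 unsatisfiable, so it must be R.
Position 3: tagging it A would leave rule 4 unsatisfiable, so it must be R.
Position 4: tagging it A would leave rule 4 unsatisfiable, so it must be N.
Position 5: tagging it P would leave rule 2 unsatisfiable, so it must be R.
Position 8: tagging it P would leave rule 2 unsatisfiable, so it must be N.
So the tagging must be: A R R N R A P N A R.
Checking: rule 1 ok; rule 2 ok; rule 3 ok; rule 4 ok; rule 5 ok.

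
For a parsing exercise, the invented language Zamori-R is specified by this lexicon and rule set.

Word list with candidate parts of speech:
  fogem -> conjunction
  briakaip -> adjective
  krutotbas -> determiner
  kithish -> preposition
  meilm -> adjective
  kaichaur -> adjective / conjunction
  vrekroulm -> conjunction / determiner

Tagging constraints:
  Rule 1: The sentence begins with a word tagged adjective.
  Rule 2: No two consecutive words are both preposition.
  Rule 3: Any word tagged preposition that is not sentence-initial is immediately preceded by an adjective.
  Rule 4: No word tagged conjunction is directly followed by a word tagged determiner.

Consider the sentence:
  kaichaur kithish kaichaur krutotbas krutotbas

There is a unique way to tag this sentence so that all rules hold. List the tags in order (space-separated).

adjective preposition adjective determiner determiner

Candidates per position — 1:kaichaur {adjective,conjunction}; 2:kithish {preposition}; 3:kaichaur {adjective,conjunction}; 4:krutotbas {determiner}; 5:krutotbas {determiner}.
Position 1: conjunction is ruled out by rule 1; that leaves adjective.
Position 3: conjunction is ruled out by rule 4; that leaves adjective.
The only consistent sequence is: adjective preposition adjective determiner determiner.
Check: rule 1 ok; rule 2 ok; rule 3 ok; rule 4 ok.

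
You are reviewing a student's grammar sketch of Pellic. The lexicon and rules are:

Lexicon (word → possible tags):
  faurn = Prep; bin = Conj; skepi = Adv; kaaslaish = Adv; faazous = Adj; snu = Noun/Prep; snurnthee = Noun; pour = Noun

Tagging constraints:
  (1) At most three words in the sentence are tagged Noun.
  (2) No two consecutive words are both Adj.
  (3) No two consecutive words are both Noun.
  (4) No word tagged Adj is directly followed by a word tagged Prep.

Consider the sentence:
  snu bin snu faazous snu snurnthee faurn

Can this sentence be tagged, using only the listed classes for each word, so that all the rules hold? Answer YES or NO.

NO

Candidates per position — 1:snu {Noun,Prep}; 2:bin {Conj}; 3:snu {Noun,Prep}; 4:faazous {Adj}; 5:snu {Noun,Prep}; 6:snurnthee {Noun}; 7:faurn {Prep}.
Every candidate sequence violates at least one rule; no consistent tagging exists.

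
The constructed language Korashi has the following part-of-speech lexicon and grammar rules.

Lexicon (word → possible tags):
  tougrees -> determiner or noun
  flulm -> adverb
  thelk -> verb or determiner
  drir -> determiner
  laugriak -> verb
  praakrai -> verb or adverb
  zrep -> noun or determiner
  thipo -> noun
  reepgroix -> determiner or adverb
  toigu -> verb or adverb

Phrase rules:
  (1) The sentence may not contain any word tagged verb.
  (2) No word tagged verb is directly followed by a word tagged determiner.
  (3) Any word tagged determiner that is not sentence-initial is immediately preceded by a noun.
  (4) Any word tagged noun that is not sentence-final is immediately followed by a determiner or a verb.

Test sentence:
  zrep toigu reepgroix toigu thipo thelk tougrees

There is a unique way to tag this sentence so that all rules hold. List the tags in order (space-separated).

determiner adverb adverb adverb noun determiner noun

Candidates per position — 1:zrep {noun,determiner}; 2:toigu {verb,adverb}; 3:reepgroix {determiner,adverb}; 4:toigu {verb,adverb}; 5:thipo {noun}; 6:thelk {verb,determiner}; 7:tougrees {determiner,noun}.
At position 2, choosing verb makes rule 1 impossible to satisfy; hence adverb.
At position 3, choosing determiner makes rule 3 impossible to satisfy; hence adverb.
At position 4, choosing verb makes rule 1 impossible to satisfy; hence adverb.
At position 6, choosing verb makes rule 1 impossible to satisfy; hence determiner.
At position 7, choosing determiner makes rule 3 impossible to satisfy; hence noun.
At position 1, choosing noun makes rule 4 impossible to satisfy; hence determiner.
The unique satisfying tagging is: determiner adverb adverb adverb noun determiner noun.
Verifying each rule — rule 1 ok; rule 2 ok; rule 3 ok; rule 4 ok.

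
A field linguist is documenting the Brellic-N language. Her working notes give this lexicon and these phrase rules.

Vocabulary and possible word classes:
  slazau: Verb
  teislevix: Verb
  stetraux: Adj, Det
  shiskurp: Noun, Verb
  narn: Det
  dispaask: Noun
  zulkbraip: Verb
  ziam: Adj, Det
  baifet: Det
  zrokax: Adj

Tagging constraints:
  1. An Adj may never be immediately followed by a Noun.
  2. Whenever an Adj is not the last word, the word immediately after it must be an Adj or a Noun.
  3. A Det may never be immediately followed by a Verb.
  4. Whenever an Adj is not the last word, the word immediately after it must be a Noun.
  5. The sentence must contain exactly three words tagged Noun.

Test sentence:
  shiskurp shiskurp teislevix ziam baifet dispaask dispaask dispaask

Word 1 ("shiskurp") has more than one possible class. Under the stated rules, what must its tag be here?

Candidates per position — 1:shiskurp {Noun,Verb}; 2:shiskurp {Noun,Verb}; 3:teislevix {Verb}; 4:ziam {Adj,Det}; 5:baifet {Det}; 6:dispaask {Noun}; 7:dispaask {Noun}; 8:dispaask {Noun}.
Word 1 cannot be Noun — rule 5 would then fail for every completion. It is Verb.
Word 2 cannot be Noun — rule 5 would then fail for every completion. It is Verb.
Word 4 cannot be Adj — rule 2 would then fail for every completion. It is Det.
The unique satisfying tagging is: Verb Verb Verb Det Det Noun Noun Noun.
Verifying each rule — rule 1 ✓; rule 2 ✓; rule 3 ✓; rule 4 ✓; rule 5 ✓.

Verb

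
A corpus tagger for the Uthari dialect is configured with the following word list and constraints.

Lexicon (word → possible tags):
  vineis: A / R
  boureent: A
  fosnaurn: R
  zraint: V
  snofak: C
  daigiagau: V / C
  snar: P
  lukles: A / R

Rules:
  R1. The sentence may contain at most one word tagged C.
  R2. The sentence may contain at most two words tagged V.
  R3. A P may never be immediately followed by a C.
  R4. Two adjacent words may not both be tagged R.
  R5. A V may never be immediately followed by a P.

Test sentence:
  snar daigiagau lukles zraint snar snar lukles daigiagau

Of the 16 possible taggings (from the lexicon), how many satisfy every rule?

0

Candidates per position — 1:snar {P}; 2:daigiagau {V,C}; 3:lukles {A,R}; 4:zraint {V}; 5:snar {P}; 6:snar {P}; 7:lukles {A,R}; 8:daigiagau {V,C}.
There are 16 candidate sequences in total.
Rule 5 cannot be satisfied by any choice of tags from the lexicon.
So there is no consistent tagging.
Count = 0.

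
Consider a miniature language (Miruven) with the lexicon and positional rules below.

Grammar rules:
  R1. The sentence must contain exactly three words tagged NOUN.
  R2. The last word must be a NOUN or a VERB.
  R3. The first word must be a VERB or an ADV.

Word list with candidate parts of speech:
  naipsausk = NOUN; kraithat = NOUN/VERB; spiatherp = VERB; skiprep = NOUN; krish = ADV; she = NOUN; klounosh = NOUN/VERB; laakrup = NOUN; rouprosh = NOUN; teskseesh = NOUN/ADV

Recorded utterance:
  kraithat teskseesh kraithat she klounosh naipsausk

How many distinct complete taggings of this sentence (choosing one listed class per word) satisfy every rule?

Candidates per position — 1:kraithat {NOUN,VERB}; 2:teskseesh {NOUN,ADV}; 3:kraithat {NOUN,VERB}; 4:she {NOUN}; 5:klounosh {NOUN,VERB}; 6:naipsausk {NOUN}.
There are 16 candidate sequences in total.
The sequences that satisfy every rule: VERB NOUN VERB NOUN VERB NOUN; VERB ADV NOUN NOUN VERB NOUN; VERB ADV VERB NOUN NOUN NOUN.
Count = 3.

3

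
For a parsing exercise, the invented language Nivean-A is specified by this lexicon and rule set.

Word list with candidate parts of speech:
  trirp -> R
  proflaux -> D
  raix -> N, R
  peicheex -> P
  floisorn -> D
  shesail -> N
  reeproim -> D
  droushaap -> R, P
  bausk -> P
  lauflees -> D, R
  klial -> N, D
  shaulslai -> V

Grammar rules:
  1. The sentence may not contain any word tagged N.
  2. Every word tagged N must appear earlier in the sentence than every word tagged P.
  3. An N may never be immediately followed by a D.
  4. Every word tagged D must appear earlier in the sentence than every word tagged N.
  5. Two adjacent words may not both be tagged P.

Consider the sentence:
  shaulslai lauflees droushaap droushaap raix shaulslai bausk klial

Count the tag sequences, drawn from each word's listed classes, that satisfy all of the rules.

Candidates per position — 1:shaulslai {V}; 2:lauflees {D,R}; 3:droushaap {R,P}; 4:droushaap {R,P}; 5:raix {N,R}; 6:shaulslai {V}; 7:bausk {P}; 8:klial {N,D}.
There are 32 candidate sequences in total.
Checking each against the rules leaves 6 sequences.
Count = 6.

6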